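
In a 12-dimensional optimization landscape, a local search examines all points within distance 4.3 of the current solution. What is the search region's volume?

Volume = π^{12/2}·(4.3)^12/Γ(7) ≈ 5.33566e+07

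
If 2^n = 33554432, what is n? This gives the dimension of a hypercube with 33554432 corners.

2^n = 33554432 ⇒ n = log_2(33554432) = 25.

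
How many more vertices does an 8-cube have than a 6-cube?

The 8-cube has 2^8 = 256 vertices. The 6-cube has 2^6 = 64 vertices. Difference: 256 - 64 = 192.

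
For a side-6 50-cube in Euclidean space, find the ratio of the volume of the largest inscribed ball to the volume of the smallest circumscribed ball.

V_in / V_out = (r_in/r_out)^50 = (1/√50)^50 = 50^(-50/2) ≈ 3.35544e-43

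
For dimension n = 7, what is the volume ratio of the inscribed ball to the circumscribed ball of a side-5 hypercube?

V_in / V_out = (r_in/r_out)^7 = (1/√7)^7 = 7^(-7/2) ≈ 0.00110194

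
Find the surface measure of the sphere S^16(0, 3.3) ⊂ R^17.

S_17(3.3) = 2·π^(17/2)·(3.3)^16 / Γ(17/2) ≈ 4.7406e+08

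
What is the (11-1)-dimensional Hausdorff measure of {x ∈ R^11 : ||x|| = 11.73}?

|∂B_11(11.73)| ≈ 1.02206e+12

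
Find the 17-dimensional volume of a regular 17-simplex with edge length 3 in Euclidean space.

Volume = 3^17 · √(18/2^17) / 17! ≈ 4.25475e-09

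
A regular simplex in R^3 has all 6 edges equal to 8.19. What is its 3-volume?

Volume = (√2/12) · 8.19³ = 64.7419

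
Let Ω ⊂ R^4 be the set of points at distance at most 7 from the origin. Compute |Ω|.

V_4(7) = π^(4/2) · (7)^4 / Γ(4/2 + 1) = 2401·π^2/2 ≈ 11848.5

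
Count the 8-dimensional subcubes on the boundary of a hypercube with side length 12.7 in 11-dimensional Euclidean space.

Number of 8-faces = C(11,8) · 2^(11-8) = 165 · 8 = 1320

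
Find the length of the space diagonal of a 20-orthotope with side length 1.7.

||(1.7,1.7,...,1.7)|| = √(20)·1.7 ≈ 7.60263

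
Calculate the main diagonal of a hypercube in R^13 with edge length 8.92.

The space diagonal of an n-cube of side s is s√n. Here 8.92·√13 ≈ 32.1615.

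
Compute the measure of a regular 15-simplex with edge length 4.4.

V_15 = √(16) · 4.4^15 / (15! · 2^(15/2)) ≈ 7.57924e-05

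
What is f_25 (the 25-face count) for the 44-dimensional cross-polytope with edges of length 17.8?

Number of 25-faces = 2^(25+1) · C(44,25+1) = 67108864 · 1029530696964 = 69090635526382288896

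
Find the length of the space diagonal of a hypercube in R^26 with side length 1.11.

||(1.11,1.11,...,1.11)|| = √(26)·1.11 ≈ 5.65991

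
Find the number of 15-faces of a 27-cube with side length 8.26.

Choose 15 of 27 axes to span the face (C(27,15) = 17383860 ways), then fix each of the remaining 12 coordinates at one of its two extreme values (2^12 = 4096 ways): 17383860·4096 = 71204290560.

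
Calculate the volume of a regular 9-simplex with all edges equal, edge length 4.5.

V_9 = √(10) · 4.5^9 / (9! · 2^(9/2)) ≈ 0.291417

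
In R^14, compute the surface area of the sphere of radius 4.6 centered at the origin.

|∂B_14(4.6)| ≈ 3.46416e+09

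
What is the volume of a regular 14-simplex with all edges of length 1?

V_14 = √(15) · 1^14 / (14! · 2^(14/2)) ≈ 3.47078e-13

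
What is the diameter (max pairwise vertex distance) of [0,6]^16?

d = √(6² + 6² + ... + 6²) [16 terms] = √(16·6²) = 6√16 = 24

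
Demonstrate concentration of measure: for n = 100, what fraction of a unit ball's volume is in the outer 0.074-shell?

1 - (1-0.074)^100 ≈ 0.999542 ≈ 99.9542%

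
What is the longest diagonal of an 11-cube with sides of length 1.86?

The space diagonal of an n-cube of side s is s√n. Here 1.86·√11 ≈ 6.16892.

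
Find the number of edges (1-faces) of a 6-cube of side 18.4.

f_1(6-cube) = (6 choose 1) · 2^5 = 192.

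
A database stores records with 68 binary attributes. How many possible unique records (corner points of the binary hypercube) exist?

Each vertex is a binary string of length 68, so there are 2^68 = 295147905179352825856.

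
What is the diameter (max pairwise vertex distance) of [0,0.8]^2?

Diagonal = √2 · 0.8 ≈ 1.13137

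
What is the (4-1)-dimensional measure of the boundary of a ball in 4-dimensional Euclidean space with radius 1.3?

S = n·V_n(r)/r = 4·V_4(1.3)/1.3 (volume-to-surface relation), giving 43.367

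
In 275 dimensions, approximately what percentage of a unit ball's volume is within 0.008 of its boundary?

1 - (1-0.008)^275 ≈ 0.890173 ≈ 89.02%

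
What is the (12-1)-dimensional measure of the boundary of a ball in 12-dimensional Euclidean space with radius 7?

S = n·V_n(r)/r = 12·V_12(7)/7 (volume-to-surface relation), giving 1977326743·π^6/60 ≈ 3.1683e+10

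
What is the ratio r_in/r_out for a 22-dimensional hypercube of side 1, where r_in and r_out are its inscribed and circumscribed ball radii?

r_in / r_out = (1/2) / (1√22/2) = 1/√22 ≈ 0.213201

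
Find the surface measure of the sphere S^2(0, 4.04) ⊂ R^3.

S = n·V_n(r)/r = 3·V_3(4.04)/4.04 (volume-to-surface relation), giving 4πr² = 4π·(4.04)² ≈ 205.103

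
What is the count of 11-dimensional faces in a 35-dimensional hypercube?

Choose 11 of 35 axes to span the face (C(35,11) = 417225900 ways), then fix each of the remaining 24 coordinates at one of its two extreme values (2^24 = 16777216 ways): 417225900·16777216 = 6999889045094400.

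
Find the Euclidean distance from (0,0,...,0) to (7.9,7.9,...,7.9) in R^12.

d = √(7.9² + 7.9² + ... + 7.9²) [12 terms] = √(12·7.9²) = 7.9√12 ≈ 27.3664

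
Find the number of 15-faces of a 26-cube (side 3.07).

Choose 15 of 26 axes to span the face (C(26,15) = 7726160 ways), then fix each of the remaining 11 coordinates at one of its two extreme values (2^11 = 2048 ways): 7726160·2048 = 15823175680.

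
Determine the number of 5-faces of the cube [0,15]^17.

Number of 5-faces = C(17,5) · 2^(17-5) = 6188 · 4096 = 25346048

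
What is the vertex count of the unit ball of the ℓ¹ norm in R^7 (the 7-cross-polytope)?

The 7-dimensional cross-polytope has 2n = 2·7 = 14 vertices.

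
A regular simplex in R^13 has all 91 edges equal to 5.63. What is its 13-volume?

Volume = 5.63^13 · √(14/2^13) / 13! ≈ 0.0379051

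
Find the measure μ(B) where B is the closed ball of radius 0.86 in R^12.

Volume = π^{12/2}·(0.86)^12/Γ(7) ≈ 0.218549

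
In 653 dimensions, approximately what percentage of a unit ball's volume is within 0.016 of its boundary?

1 - (1-0.016)^653 ≈ 0.999973 ≈ 99.997334%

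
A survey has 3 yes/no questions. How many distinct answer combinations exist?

An n-cube has 2^n vertices; for n = 3 that is 2^3 = 8.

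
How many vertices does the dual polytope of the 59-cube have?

An n-cross-polytope has 2n vertices; here n = 59, giving 118.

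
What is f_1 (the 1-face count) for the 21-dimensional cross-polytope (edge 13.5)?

Each 1-face is the convex hull of 2 vertices, one chosen as ±e_i from each of 2 distinct axes: 2^2·C(21,2) = 840.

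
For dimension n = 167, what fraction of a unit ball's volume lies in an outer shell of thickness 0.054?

1 - (1-0.054)^167 ≈ 0.999906 ≈ 99.9906%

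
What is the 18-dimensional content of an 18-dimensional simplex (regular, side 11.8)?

Volume = 11.8^18 · √(19/2^18) / 18! ≈ 26.1603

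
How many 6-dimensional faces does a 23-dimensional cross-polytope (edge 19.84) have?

f_6(23-orthoplex) = 2^7 · (23 choose 7) = 31380096.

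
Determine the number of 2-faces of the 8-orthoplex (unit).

f_2(8-orthoplex) = 2^3 · (8 choose 3) = 448.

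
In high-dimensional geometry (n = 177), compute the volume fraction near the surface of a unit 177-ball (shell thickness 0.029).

1 - (1-0.029)^177 ≈ 0.994532 ≈ 99.45%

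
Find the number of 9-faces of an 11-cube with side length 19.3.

An n-cube has C(n,k)·2^(n-k) k-faces. Here C(11,9)·2^2 = 55·4 = 220.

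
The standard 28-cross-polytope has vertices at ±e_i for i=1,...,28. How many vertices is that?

An n-cross-polytope has 2n vertices; here n = 28, giving 56.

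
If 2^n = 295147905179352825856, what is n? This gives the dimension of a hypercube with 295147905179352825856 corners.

The n-cube has 2^n vertices, and 295147905179352825856 = 2^68, so n = 68.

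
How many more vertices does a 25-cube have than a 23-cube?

The 25-cube has 2^25 = 33554432 vertices. The 23-cube has 2^23 = 8388608 vertices. Difference: 33554432 - 8388608 = 25165824.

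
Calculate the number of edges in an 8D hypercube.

An n-cube has n·2^(n-1) edges. With n = 8: 8·128 = 1024.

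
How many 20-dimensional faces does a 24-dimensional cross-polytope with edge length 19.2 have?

Number of 20-faces = 2^(20+1) · C(24,20+1) = 2097152 · 2024 = 4244635648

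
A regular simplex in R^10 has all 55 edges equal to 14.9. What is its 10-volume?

V_10 = √(11) · 14.9^10 / (10! · 2^(10/2)) ≈ 15404.4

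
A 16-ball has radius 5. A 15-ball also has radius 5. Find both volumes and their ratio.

V_16(5) ≈ 3.59086e+10. V_15(5) ≈ 1.16407e+10. Ratio V_16/V_15 ≈ 3.085.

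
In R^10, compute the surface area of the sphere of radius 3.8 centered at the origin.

|∂B_10(3.8)| ≈ 4.21328e+06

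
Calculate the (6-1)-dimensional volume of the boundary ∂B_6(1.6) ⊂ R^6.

S_6(1.6) = 2·π^(6/2)·(1.6)^5 / Γ(6/2) ≈ 325.124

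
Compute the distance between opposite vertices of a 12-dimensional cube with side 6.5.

The space diagonal of an n-cube of side s is s√n. Here 6.5·√12 ≈ 22.5167.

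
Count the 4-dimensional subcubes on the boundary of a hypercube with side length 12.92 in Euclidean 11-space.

f_4(11-cube) = (11 choose 4) · 2^7 = 42240.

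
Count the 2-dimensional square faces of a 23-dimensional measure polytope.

Choose 2 of 23 axes to span the face (C(23,2) = 253 ways), then fix each of the remaining 21 coordinates at one of its two extreme values (2^21 = 2097152 ways): 253·2097152 = 530579456.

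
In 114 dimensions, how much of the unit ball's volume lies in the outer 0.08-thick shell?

V(inner)/V(outer) = ((1-0.08)/1)^114 ≈ 7.444e-05, so the shell fraction is 0.999926.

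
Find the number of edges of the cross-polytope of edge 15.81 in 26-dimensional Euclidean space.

f_1(26-orthoplex) = 2^2 · (26 choose 2) = 1300.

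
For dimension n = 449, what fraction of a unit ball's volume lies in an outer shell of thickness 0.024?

1 - (1-0.024)^449 ≈ 0.999982 ≈ 99.998168%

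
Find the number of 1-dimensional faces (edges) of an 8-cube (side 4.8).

Each of the 2^8 = 256 vertices has degree 8; total edges = 8·2^8/2 = 1024.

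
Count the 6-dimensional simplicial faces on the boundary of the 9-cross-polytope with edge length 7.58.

Each 6-face is the convex hull of 7 vertices, one chosen as ±e_i from each of 7 distinct axes: 2^7·C(9,7) = 4608.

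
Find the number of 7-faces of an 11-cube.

Choose 7 of 11 axes to span the face (C(11,7) = 330 ways), then fix each of the remaining 4 coordinates at one of its two extreme values (2^4 = 16 ways): 330·16 = 5280.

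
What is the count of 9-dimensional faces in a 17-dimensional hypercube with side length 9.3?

An n-cube has C(n,k)·2^(n-k) k-faces. Here C(17,9)·2^8 = 24310·256 = 6223360.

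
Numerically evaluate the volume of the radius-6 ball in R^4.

V_4(6) = π^(4/2) · (6)^4 / Γ(4/2 + 1) = 648·π^2 ≈ 6395.5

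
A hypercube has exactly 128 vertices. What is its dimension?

n = log_2(128) = 7.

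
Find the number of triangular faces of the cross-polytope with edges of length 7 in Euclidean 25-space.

An n-cross-polytope has 2^(k+1)·C(n,k+1) k-faces. Here 2^3·C(25,3) = 8·2300 = 18400.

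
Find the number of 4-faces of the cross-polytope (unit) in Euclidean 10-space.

f_4(10-orthoplex) = 2^5 · (10 choose 5) = 8064.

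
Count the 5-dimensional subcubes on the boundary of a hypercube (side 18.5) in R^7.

An n-cube has C(n,k)·2^(n-k) k-faces. Here C(7,5)·2^2 = 21·4 = 84.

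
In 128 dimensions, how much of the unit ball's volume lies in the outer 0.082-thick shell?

1 - (1-0.082)^128 ≈ 0.999982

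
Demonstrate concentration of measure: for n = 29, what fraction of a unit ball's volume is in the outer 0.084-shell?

1 - (1-0.084)^29 ≈ 0.921482 ≈ 92.15%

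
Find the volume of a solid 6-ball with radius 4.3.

Volume = π^{6/2}·(4.3)^6/Γ(4) ≈ 32667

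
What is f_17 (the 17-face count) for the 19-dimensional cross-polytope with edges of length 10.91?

f_17(19-orthoplex) = 2^18 · (19 choose 18) = 4980736.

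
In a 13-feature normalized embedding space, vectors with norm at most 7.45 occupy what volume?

Volume = π^{13/2}·(7.45)^13/Γ(15/2) ≈ 1.98323e+11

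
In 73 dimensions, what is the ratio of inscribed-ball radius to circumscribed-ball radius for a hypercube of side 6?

r_in / r_out = (6/2) / (6√73/2) = 1/√73 ≈ 0.117041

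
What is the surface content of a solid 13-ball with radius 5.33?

S = n·V_n(r)/r = 13·V_13(5.33)/5.33 (volume-to-surface relation), giving 6.22316e+09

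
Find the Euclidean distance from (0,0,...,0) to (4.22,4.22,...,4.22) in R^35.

d = √(4.22² + 4.22² + ... + 4.22²) [35 terms] = √(35·4.22²) = 4.22√35 ≈ 24.9659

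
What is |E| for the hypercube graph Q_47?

Number of 1-faces = C(47,1)·2^(47-1) = 47·70368744177664 = 3307330976350208.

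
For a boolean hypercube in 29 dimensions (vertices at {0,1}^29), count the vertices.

Number of vertices = 2^29 = 536870912.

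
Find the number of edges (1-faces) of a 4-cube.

Choose 1 of 4 axes to span the face (C(4,1) = 4 ways), then fix each of the remaining 3 coordinates at one of its two extreme values (2^3 = 8 ways): 4·8 = 32.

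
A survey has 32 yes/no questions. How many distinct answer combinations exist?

The 32-cube has 2^32 = 4294967296 vertices.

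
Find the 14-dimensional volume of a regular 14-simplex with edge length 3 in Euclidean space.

For a regular n-simplex with edge a, V = (a^n / n!)·√((n+1)/2^n). With a=3, n=14: V ≈ 1.66006e-06.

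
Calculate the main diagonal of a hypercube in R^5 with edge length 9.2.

d = √(9.2² + 9.2² + ... + 9.2²) [5 terms] = √(5·9.2²) = 9.2√5 ≈ 20.5718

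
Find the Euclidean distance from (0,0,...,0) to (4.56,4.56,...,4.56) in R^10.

Diagonal = √10 · 4.56 ≈ 14.42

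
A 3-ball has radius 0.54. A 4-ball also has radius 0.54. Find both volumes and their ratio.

V_3(0.54) ≈ 0.659584. V_4(0.54) ≈ 0.419609. Ratio V_3/V_4 ≈ 1.572.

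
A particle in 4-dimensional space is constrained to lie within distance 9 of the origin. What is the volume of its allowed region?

V = 6561·π^2/2 ≈ 32377.2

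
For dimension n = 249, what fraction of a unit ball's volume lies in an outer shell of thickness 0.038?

1 - (1-0.038)^249 ≈ 0.999935 ≈ 99.9935%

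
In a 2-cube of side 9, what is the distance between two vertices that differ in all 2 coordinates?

The space diagonal of an n-cube of side s is s√n. Here 9·√2 ≈ 12.7279.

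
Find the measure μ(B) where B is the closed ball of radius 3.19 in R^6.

Volume = π^{6/2}·(3.19)^6/Γ(4) ≈ 5445.56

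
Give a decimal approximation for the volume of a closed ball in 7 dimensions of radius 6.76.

V_7(6.76) = π^(7/2) · (6.76)^7 / Γ(7/2 + 1) ≈ 3.04795e+06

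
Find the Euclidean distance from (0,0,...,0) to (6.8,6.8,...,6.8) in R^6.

The space diagonal of an n-cube of side s is s√n. Here 6.8·√6 ≈ 16.6565.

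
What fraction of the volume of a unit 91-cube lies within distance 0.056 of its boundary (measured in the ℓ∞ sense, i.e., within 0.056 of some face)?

Shell fraction = 1 - (1-0.112)^91 ≈ 0.99998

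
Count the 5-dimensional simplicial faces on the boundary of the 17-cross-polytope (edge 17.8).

An n-cross-polytope has 2^(k+1)·C(n,k+1) k-faces. Here 2^6·C(17,6) = 64·12376 = 792064.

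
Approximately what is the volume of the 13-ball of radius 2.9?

Volume = π^{13/2}·(2.9)^13/Γ(15/2) ≈ 934362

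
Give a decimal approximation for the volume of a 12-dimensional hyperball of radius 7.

Volume = π^{12/2}·(7)^12/Γ(7) = 13841287201·π^6/720 ≈ 1.84818e+10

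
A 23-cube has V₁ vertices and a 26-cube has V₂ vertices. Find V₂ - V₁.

V₁ = 2^23 = 8388608. V₂ = 2^26 = 67108864. V₂ - V₁ = 58720256.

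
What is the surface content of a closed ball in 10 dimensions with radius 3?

S = n·V_n(r)/r = 10·V_10(3)/3 (volume-to-surface relation), giving 6561·π^5/4 ≈ 501949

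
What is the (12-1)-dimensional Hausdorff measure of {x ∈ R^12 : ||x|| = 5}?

|∂B_12(5)| = 9765625·π^6/12 ≈ 7.82381e+08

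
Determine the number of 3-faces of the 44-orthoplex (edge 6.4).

Each 3-face is the convex hull of 4 vertices, one chosen as ±e_i from each of 4 distinct axes: 2^4·C(44,4) = 2172016.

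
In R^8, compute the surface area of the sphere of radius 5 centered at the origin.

S_8(5) = 2·π^(8/2)·(5)^7 / Γ(8/2) = 78125·π^4/3 ≈ 2.5367e+06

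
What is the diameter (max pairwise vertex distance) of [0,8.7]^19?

Diagonal = √19 · 8.7 ≈ 37.9224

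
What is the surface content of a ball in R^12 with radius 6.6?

S = n·V_n(r)/r = 12·V_12(6.6)/6.6 (volume-to-surface relation), giving 1.65856e+10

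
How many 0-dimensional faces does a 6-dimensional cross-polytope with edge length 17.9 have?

Number of 0-faces = 2^(0+1) · C(6,0+1) = 2 · 6 = 12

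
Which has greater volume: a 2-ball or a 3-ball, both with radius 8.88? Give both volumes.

V_2(8.88) ≈ 247.728. V_3(8.88) ≈ 2933.1. The 3-ball is larger.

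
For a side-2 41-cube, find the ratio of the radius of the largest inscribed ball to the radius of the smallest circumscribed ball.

For an n-cube of any side s, the inradius is s/2 and the circumradius is s√n/2, so the ratio is 1/√41 ≈ 0.156174.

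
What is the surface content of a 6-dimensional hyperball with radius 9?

S_6(9) = 2·π^(6/2)·(9)^5 / Γ(6/2) = 59049·π^3 ≈ 1.83089e+06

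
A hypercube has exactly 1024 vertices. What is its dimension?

n = log_2(1024) = 10.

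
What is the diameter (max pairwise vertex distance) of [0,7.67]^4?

Diagonal = √4 · 7.67 = 15.34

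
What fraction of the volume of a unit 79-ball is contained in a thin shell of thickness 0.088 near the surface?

1 - (1-0.088)^79 ≈ 0.999309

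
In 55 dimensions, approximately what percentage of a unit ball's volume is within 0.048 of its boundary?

1 - (1-0.048)^55 ≈ 0.933161 ≈ 93.32%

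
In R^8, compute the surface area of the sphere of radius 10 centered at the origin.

S_8(10) = 2·π^(8/2)·(10)^7 / Γ(8/2) = 10000000·π^4/3 ≈ 3.24697e+08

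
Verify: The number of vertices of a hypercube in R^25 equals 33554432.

True. The 25-cube has 2^25 = 33554432 vertices.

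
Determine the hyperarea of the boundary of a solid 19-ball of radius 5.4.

The surface area of an n-ball is 2π^(n/2) r^(n-1) / Γ(n/2). For n=19, r=5.4: 1.35029e+13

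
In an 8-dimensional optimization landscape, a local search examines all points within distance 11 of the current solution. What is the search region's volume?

Volume = π^{8/2}·(11)^8/Γ(5) = 214358881·π^4/24 ≈ 8.70021e+08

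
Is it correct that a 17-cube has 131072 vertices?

True. The 17-cube has 2^17 = 131072 vertices.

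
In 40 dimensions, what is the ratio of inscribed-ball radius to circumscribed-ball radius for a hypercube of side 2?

r_in = 2/2 (half the side); r_out = 2√40/2 (half the diagonal). Ratio = 1/√40 ≈ 0.158114.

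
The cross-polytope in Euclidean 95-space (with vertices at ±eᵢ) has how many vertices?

The 95-dimensional cross-polytope has 2n = 2·95 = 190 vertices.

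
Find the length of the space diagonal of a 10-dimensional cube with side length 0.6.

The space diagonal of an n-cube of side s is s√n. Here 0.6·√10 ≈ 1.89737.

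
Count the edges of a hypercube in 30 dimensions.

Each of the 2^30 = 1073741824 vertices has degree 30; total edges = 30·2^30/2 = 16106127360.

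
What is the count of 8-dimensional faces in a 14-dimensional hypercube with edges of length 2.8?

Number of 8-faces = C(14,8) · 2^(14-8) = 3003 · 64 = 192192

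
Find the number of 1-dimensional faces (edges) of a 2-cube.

Number of 1-faces = C(2,1)·2^(2-1) = 2·2 = 4.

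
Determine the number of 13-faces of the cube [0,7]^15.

Number of 13-faces = C(15,13) · 2^(15-13) = 105 · 4 = 420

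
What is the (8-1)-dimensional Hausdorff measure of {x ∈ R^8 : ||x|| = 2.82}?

S = n·V_n(r)/r = 8·V_8(2.82)/2.82 (volume-to-surface relation), giving 46049.2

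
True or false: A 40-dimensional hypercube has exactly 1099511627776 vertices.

True. The 40-cube has 2^40 = 1099511627776 vertices.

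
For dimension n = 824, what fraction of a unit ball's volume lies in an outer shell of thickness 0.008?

1 - (1-0.008)^824 ≈ 0.998665 ≈ 99.87%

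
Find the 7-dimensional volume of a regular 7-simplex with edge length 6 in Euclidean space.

For a regular n-simplex with edge a, V = (a^n / n!)·√((n+1)/2^n). With a=6, n=7: V ≈ 13.8857.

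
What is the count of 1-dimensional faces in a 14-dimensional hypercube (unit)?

Choose 1 of 14 axes to span the face (C(14,1) = 14 ways), then fix each of the remaining 13 coordinates at one of its two extreme values (2^13 = 8192 ways): 14·8192 = 114688.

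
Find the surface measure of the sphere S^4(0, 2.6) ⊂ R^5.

S = n·V_n(r)/r = 5·V_5(2.6)/2.6 (volume-to-surface relation), giving 1202.71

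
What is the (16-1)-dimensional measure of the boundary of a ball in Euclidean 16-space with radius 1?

The surface area of an n-ball is 2π^(n/2) r^(n-1) / Γ(n/2). For n=16, r=1: π^8/2520 ≈ 3.76529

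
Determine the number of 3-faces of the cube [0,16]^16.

Number of 3-faces = C(16,3) · 2^(16-3) = 560 · 8192 = 4587520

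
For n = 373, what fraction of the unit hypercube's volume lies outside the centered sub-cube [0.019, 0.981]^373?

Shell fraction = 1 - (1-0.038)^373 ≈ 0.99999947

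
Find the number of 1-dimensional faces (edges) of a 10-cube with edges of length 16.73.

An n-cube has n·2^(n-1) edges. With n = 10: 10·512 = 5120.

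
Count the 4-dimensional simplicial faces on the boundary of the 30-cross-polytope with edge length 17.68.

Number of 4-faces = 2^(4+1) · C(30,4+1) = 32 · 142506 = 4560192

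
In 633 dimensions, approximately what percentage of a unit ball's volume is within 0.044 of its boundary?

1 - (1-0.044)^633 ≈ 1 - 4.264e-13 ≈ (100 - 4.26e-11)%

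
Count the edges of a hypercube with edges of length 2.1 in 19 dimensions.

Each of the 2^19 = 524288 vertices has degree 19; total edges = 19·2^19/2 = 4980736.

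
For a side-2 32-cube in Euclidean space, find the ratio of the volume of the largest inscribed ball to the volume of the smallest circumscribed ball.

V_in/V_out = n^(-n/2) = 32^(-32/2) ≈ 8.27181e-25.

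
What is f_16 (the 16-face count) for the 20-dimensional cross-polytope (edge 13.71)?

Number of 16-faces = 2^(16+1) · C(20,16+1) = 131072 · 1140 = 149422080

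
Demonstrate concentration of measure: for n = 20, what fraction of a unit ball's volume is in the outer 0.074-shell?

1 - (1-0.074)^20 ≈ 0.785108 ≈ 78.51%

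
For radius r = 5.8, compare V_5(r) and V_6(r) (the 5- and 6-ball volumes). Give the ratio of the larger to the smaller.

V_5(5.8) ≈ 34549.2, V_6(5.8) ≈ 196728. The 6-ball is larger by a factor of 5.694.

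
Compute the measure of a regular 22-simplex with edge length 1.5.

For a regular n-simplex with edge a, V = (a^n / n!)·√((n+1)/2^n). With a=1.5, n=22: V ≈ 1.55874e-20.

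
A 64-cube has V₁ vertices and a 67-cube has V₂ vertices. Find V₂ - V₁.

V₁ = 2^64 = 18446744073709551616. V₂ = 2^67 = 147573952589676412928. V₂ - V₁ = 129127208515966861312.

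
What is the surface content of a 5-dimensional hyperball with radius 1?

S = n·V_n(r)/r = 5·V_5(1)/1 (volume-to-surface relation), giving 8·π^2/3 ≈ 26.3189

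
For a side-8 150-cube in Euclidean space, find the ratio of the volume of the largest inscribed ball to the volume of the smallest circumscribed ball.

Volume scales as r^n, and r_in/r_out = 1/√150, giving (1/√150)^150 ≈ 6.21091e-164.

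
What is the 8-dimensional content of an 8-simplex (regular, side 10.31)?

V = (10.31^8 / 8!) · √((8+1) / 2^8) ≈ 593.677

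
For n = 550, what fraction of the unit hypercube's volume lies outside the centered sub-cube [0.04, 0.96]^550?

The inner cube has side 1-2·0.04 = 0.92 and volume (0.92)^550 ≈ 1.211e-20, so the shell holds 1 - 1.211e-20 of the volume.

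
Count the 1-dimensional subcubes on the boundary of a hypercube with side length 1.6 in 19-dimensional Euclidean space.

An n-cube has C(n,k)·2^(n-k) k-faces. Here C(19,1)·2^18 = 19·262144 = 4980736.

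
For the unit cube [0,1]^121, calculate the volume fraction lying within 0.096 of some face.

Shell fraction = 1 - (1-0.192)^121 ≈ 1 - 6.263e-12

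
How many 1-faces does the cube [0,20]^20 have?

Each of the 2^20 = 1048576 vertices has degree 20; total edges = 20·2^20/2 = 10485760.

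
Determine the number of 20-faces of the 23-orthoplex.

f_20(23-orthoplex) = 2^21 · (23 choose 21) = 530579456.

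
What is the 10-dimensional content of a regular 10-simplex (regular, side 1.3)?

For a regular n-simplex with edge a, V = (a^n / n!)·√((n+1)/2^n). With a=1.3, n=10: V ≈ 3.93747e-07.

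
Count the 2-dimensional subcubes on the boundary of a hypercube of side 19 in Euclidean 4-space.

An n-cube has C(n,k)·2^(n-k) k-faces. Here C(4,2)·2^2 = 6·4 = 24.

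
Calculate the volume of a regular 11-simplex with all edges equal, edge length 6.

For a regular n-simplex with edge a, V = (a^n / n!)·√((n+1)/2^n). With a=6, n=11: V ≈ 0.695719.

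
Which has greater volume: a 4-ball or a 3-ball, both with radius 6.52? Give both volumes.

V_4(6.52) ≈ 8917.85. V_3(6.52) ≈ 1161. The 4-ball is larger.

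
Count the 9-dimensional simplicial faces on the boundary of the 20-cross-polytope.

Each 9-face is the convex hull of 10 vertices, one chosen as ±e_i from each of 10 distinct axes: 2^10·C(20,10) = 189190144.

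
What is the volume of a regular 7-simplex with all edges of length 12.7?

V = (12.7^7 / 7!) · √((7+1) / 2^7) ≈ 2643.23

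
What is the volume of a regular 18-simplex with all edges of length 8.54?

V = (8.54^18 / 18!) · √((18+1) / 2^18) ≈ 0.0776261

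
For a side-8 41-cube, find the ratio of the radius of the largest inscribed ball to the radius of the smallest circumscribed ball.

r_in = 8/2 (half the side); r_out = 8√41/2 (half the diagonal). Ratio = 1/√41 ≈ 0.156174.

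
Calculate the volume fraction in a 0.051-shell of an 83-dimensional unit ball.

1 - (1-0.051)^83 ≈ 0.987025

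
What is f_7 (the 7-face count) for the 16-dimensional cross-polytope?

Number of 7-faces = 2^(7+1) · C(16,7+1) = 256 · 12870 = 3294720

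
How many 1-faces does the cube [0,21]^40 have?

The 40-cube has n·2^(n-1) = 40·2^39 = 40·549755813888 = 21990232555520 edges.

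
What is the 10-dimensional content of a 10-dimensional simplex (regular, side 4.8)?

V_10 = √(11) · 4.8^10 / (10! · 2^(10/2)) ≈ 0.185437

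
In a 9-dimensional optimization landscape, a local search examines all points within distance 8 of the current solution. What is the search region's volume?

V_9(8) = π^(9/2) · (8)^9 / Γ(9/2 + 1) = 4294967296·π^4/945 ≈ 4.42718e+08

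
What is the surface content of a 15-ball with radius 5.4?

The surface area of an n-ball is 2π^(n/2) r^(n-1) / Γ(n/2). For n=15, r=5.4: 1.02573e+11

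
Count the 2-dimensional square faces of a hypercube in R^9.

Choose 2 of 9 axes to span the face (C(9,2) = 36 ways), then fix each of the remaining 7 coordinates at one of its two extreme values (2^7 = 128 ways): 36·128 = 4608.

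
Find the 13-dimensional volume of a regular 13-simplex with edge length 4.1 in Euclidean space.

V_13 = √(14) · 4.1^13 / (13! · 2^(13/2)) ≈ 0.000614156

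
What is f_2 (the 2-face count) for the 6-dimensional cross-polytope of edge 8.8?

f_2(6-orthoplex) = 2^3 · (6 choose 3) = 160.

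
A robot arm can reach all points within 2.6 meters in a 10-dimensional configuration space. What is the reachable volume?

The n-ball volume is π^(n/2)·r^n/Γ(n/2+1). With n=10, r=2.6: V ≈ 35999.9.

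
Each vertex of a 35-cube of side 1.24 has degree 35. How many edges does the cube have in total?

An n-cube has n·2^(n-1) edges. With n = 35: 35·17179869184 = 601295421440.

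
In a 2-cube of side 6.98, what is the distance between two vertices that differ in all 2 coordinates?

||(6.98,6.98,...,6.98)|| = √(2)·6.98 ≈ 9.87121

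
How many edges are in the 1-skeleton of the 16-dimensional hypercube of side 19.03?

The 16-cube has n·2^(n-1) = 16·2^15 = 16·32768 = 524288 edges.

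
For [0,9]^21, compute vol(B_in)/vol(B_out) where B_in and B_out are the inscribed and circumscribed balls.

Volume scales as r^n, and r_in/r_out = 1/√21, giving (1/√21)^21 ≈ 1.30827e-14.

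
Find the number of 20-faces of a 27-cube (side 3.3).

An n-cube has C(n,k)·2^(n-k) k-faces. Here C(27,20)·2^7 = 888030·128 = 113667840.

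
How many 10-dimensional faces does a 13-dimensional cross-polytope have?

Number of 10-faces = 2^(10+1) · C(13,10+1) = 2048 · 78 = 159744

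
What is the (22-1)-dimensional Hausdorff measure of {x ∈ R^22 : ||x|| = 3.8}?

|∂B_22(3.8)| ≈ 2.42868e+11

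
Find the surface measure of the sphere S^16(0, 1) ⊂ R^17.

S = n·V_n(r)/r = 17·V_17(1)/1 (volume-to-surface relation), giving 512·π^8/2027025 ≈ 2.39668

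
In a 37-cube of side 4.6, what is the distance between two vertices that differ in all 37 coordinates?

Diagonal = √37 · 4.6 ≈ 27.9807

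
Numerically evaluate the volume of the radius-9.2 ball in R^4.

The n-ball volume is π^(n/2)·r^n/Γ(n/2+1). With n=4, r=9.2: V ≈ 35352.6.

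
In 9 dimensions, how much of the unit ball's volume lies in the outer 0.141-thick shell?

Shell fraction = 1 - (1-0.141)^9 ≈ 0.745353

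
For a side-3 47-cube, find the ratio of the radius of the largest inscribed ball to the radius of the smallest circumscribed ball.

r_in / r_out = (3/2) / (3√47/2) = 1/√47 ≈ 0.145865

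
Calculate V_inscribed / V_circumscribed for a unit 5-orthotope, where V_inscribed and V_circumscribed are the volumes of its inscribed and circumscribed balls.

V_in / V_out = (r_in/r_out)^5 = (1/√5)^5 = 5^(-5/2) ≈ 0.0178885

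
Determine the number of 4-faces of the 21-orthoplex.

An n-cross-polytope has 2^(k+1)·C(n,k+1) k-faces. Here 2^5·C(21,5) = 32·20349 = 651168.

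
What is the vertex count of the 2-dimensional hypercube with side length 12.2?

The 2-cube has 2^2 = 4 vertices.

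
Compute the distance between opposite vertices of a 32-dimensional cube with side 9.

d = √(9² + 9² + ... + 9²) [32 terms] = √(32·9²) = 9√32 ≈ 50.9117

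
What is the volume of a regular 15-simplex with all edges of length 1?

For a regular n-simplex with edge a, V = (a^n / n!)·√((n+1)/2^n). With a=1, n=15: V ≈ 1.6898e-14.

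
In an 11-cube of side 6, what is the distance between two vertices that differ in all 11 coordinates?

d = √(6² + 6² + ... + 6²) [11 terms] = √(11·6²) = 6√11 ≈ 19.8997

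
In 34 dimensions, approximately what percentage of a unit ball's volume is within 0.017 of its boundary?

1 - (1-0.017)^34 ≈ 0.441762 ≈ 44.18%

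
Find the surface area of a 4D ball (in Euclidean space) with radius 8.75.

|∂B_4(8.75)| ≈ 13223.7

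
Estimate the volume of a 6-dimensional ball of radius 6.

The n-ball volume is π^(n/2)·r^n/Γ(n/2+1). With n=6, r=6: V = 7776·π^3 ≈ 241105.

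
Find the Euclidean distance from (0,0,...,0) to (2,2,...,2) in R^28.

Diagonal = √28 · 2 ≈ 10.583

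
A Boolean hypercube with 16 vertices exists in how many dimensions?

n = log_2(16) = 4.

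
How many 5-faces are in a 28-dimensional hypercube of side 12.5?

An n-cube has C(n,k)·2^(n-k) k-faces. Here C(28,5)·2^23 = 98280·8388608 = 824432394240.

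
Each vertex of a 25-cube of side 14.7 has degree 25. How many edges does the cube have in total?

Number of 1-faces = C(25,1)·2^(25-1) = 25·16777216 = 419430400.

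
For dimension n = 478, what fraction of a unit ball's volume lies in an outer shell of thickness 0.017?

1 - (1-0.017)^478 ≈ 0.999724 ≈ 99.9724%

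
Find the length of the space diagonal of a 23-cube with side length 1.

Diagonal = √23 · 1 ≈ 4.79583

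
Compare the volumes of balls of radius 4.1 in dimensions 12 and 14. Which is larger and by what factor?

V_12(4.1) ≈ 3.01282e+07, V_14(4.1) ≈ 2.27296e+08. The 14-ball is larger by a factor of 7.544.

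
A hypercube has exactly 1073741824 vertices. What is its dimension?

2^n = 1073741824 ⇒ n = log_2(1073741824) = 30.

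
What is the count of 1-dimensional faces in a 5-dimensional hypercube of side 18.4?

An n-cube has C(n,k)·2^(n-k) k-faces. Here C(5,1)·2^4 = 5·16 = 80.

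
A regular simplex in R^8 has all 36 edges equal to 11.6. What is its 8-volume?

V_8 = √(9) · 11.6^8 / (8! · 2^(8/2)) ≈ 1524.56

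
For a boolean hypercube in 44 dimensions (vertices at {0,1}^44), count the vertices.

Each vertex is a binary string of length 44, so there are 2^44 = 17592186044416.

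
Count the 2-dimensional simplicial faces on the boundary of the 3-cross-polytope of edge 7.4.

An n-cross-polytope has 2^(k+1)·C(n,k+1) k-faces. Here 2^3·C(3,3) = 8·1 = 8.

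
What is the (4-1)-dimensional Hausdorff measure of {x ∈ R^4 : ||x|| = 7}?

|∂B_4(7)| = 686·π^2 ≈ 6770.55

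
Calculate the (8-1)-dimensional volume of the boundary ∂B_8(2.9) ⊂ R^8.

S = n·V_n(r)/r = 8·V_8(2.9)/2.9 (volume-to-surface relation), giving 56009.8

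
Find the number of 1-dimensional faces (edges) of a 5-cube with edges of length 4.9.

Each of the 2^5 = 32 vertices has degree 5; total edges = 5·2^5/2 = 80.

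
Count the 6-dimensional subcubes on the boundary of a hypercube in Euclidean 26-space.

f_6(26-cube) = (26 choose 6) · 2^20 = 241413652480.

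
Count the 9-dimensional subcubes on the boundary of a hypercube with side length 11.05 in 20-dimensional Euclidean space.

Choose 9 of 20 axes to span the face (C(20,9) = 167960 ways), then fix each of the remaining 11 coordinates at one of its two extreme values (2^11 = 2048 ways): 167960·2048 = 343982080.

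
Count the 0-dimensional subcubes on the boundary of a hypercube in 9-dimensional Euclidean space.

Choose 0 of 9 axes to span the face (C(9,0) = 1 way), then fix each of the remaining 9 coordinates at one of its two extreme values (2^9 = 512 ways): 1·512 = 512.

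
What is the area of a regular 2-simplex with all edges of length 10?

Area = (√3/4) · 10² = 43.3013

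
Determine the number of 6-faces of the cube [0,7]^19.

f_6(19-cube) = (19 choose 6) · 2^13 = 222265344.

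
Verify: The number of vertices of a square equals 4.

True. The 2-cube has 2^2 = 4 vertices.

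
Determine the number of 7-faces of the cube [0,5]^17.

An n-cube has C(n,k)·2^(n-k) k-faces. Here C(17,7)·2^10 = 19448·1024 = 19914752.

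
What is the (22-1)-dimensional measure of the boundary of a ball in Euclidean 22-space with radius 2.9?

S_22(2.9) = 2·π^(22/2)·(2.9)^21 / Γ(22/2) ≈ 8.32288e+08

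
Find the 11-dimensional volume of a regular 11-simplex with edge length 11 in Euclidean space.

For a regular n-simplex with edge a, V = (a^n / n!)·√((n+1)/2^n). With a=11, n=11: V ≈ 547.129.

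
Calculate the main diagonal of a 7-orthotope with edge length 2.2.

||(2.2,2.2,...,2.2)|| = √(7)·2.2 ≈ 5.82065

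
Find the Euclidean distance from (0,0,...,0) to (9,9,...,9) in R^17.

||(9,9,...,9)|| = √(17)·9 ≈ 37.108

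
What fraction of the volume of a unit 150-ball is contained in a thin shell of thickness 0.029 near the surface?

Shell fraction = 1 - (1-0.029)^150 ≈ 0.987897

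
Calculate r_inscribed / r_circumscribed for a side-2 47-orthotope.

For an n-cube of any side s, the inradius is s/2 and the circumradius is s√n/2, so the ratio is 1/√47 ≈ 0.145865.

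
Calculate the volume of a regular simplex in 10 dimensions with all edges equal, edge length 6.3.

For a regular n-simplex with edge a, V = (a^n / n!)·√((n+1)/2^n). With a=6.3, n=10: V ≈ 2.81312.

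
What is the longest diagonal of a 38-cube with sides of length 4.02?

d = √(4.02² + 4.02² + ... + 4.02²) [38 terms] = √(38·4.02²) = 4.02√38 ≈ 24.7809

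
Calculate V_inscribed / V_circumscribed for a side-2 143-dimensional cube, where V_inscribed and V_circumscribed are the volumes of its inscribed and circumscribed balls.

V_in/V_out = n^(-n/2) = 143^(-143/2) ≈ 7.8248e-155.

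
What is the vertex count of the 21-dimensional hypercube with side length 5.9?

Each vertex is a binary string of length 21, so there are 2^21 = 2097152.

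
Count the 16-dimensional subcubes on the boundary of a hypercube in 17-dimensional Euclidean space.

Choose 16 of 17 axes to span the face (C(17,16) = 17 ways), then fix each of the remaining 1 coordinate at one of its two extreme values (2^1 = 2 ways): 17·2 = 34.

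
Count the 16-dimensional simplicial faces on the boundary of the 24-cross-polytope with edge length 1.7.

Number of 16-faces = 2^(16+1) · C(24,16+1) = 131072 · 346104 = 45364543488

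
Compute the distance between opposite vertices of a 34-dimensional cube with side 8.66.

d = √(8.66² + 8.66² + ... + 8.66²) [34 terms] = √(34·8.66²) = 8.66√34 ≈ 50.496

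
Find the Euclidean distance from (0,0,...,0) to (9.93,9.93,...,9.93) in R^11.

d = √(9.93² + 9.93² + ... + 9.93²) [11 terms] = √(11·9.93²) = 9.93√11 ≈ 32.9341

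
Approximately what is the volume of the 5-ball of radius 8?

The n-ball volume is π^(n/2)·r^n/Γ(n/2+1). With n=5, r=8: V = 262144·π^2/15 ≈ 172484.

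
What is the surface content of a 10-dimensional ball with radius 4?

|∂B_10(4)| = 65536·π^5/3 ≈ 6.6851e+06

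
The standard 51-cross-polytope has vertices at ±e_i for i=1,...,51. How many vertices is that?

An n-cross-polytope has 2n vertices; here n = 51, giving 102.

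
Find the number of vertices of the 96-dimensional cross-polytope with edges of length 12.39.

Number of vertices = 2n = 192.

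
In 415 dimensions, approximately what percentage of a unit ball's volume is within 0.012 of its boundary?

1 - (1-0.012)^415 ≈ 0.99333 ≈ 99.33%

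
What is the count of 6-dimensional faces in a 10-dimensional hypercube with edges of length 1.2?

Choose 6 of 10 axes to span the face (C(10,6) = 210 ways), then fix each of the remaining 4 coordinates at one of its two extreme values (2^4 = 16 ways): 210·16 = 3360.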